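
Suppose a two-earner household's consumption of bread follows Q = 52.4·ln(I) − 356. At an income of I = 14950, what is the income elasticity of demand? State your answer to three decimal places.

At I = 14950: Q = 147.693.
dQ/dI = 52.4/I = 0.00350502 at this income.
η = (dQ/dI)·(I/Q) = 0.00350502 × (14950/147.693) = 0.355.

0.355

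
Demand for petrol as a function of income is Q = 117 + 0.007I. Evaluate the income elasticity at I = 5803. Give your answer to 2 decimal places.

At I = 5803: Q = 157.621.
dQ/dI = 0.007.
η = (dQ/dI)·(I/Q) = 0.007 × (5803/157.621) = 0.26.

0.26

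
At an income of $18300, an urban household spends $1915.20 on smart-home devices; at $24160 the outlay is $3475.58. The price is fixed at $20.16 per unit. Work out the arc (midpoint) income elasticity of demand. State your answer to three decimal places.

With a constant price, Q₁ = 1915.20/20.16 = 95.000 and Q₂ = 3475.58/20.16 = 172.400 (equivalently, work directly with expenditure since P cancels).
Midpoint %ΔQ = (3475.58 − 1915.20)/2695.39 = 0.57891; midpoint %ΔI = (24160 − 18300)/21230 = 0.27602.
η = 0.57891 / 0.27602 = 2.097.

2.097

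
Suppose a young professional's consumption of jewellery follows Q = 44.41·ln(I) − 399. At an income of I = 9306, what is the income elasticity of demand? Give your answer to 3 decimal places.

6.496

At I = 9306: Q = 6.837.
dQ/dI = 44.41/I = 0.00477219 at this income.
η = (dQ/dI)·(I/Q) = 0.00477219 × (9306/6.837) = 6.496.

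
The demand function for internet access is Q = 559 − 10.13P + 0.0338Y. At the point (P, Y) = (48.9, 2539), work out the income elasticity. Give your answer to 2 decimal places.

0.57

At P = 48.9, Y = 2539: Q = 149.461.
Holding P constant, ∂Q/∂Y = 0.0338.
η_Y = (∂Q/∂Y)·(Y/Q) = 0.0338 × (2539/149.461) = 0.57.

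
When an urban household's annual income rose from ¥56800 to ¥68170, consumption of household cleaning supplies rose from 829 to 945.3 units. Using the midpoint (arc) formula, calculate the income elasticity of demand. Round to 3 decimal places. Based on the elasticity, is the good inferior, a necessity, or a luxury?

0.720 (necessity)

ΔQ = 945.3 − 829 = 116.3; midpoint Q̄ = (829 + 945.3)/2 = 887.15.
ΔI = 68170 − 56800 = 11370; midpoint Ī = (56800 + 68170)/2 = 62485.
η = (ΔQ/Q̄) ÷ (ΔI/Ī) = (116.3/887.15) ÷ (11370/62485) = 0.720.
0 < η < 1 ⇒ necessity.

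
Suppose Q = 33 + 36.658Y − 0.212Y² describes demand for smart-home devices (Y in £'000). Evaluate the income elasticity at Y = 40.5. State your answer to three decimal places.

0.675

At Y = 40.5: Q = 1169.9160.
dQ/dY = 36.658 − 0.424Y = 19.48600.
η = (dQ/dY)·(Y/Q) = 19.48600 × (40.5/1169.9160) = 0.675.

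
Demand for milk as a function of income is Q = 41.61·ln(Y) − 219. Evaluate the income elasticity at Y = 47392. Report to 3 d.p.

At Y = 47392: Q = 228.982.
dQ/dY = 41.61/Y = 0.000877996 at this income.
η = (dQ/dY)·(Y/Q) = 0.000877996 × (47392/228.982) = 0.182.

0.182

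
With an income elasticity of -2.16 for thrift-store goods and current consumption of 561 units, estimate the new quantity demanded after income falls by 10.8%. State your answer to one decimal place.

%ΔQ ≈ η × %ΔI = -2.16 × (-10.8%) = 23.328%.
New Q ≈ 561 × (1 + 0.23328) = 691.9.

691.9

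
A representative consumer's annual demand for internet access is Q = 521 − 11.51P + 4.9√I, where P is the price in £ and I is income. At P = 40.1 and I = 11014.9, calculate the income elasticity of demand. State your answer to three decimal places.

At P = 40.1, I = 11014.9: Q = 573.713.
Holding P constant, ∂Q/∂I = 4.9/(2√I) = 0.023344.
η_I = (∂Q/∂I)·(I/Q) = 0.023344 × (11014.9/573.713) = 0.448.

0.448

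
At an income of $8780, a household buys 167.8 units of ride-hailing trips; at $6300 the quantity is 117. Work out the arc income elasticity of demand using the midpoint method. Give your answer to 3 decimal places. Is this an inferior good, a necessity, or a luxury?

1.085 (luxury)

ΔQ = 117 − 167.8 = -50.8; midpoint Q̄ = (167.8 + 117)/2 = 142.4.
ΔI = 6300 − 8780 = -2480; midpoint Ī = (8780 + 6300)/2 = 7540.
η = (ΔQ/Q̄) ÷ (ΔI/Ī) = (-50.8/142.4) ÷ (-2480/7540) = 1.085.
η > 1 ⇒ luxury.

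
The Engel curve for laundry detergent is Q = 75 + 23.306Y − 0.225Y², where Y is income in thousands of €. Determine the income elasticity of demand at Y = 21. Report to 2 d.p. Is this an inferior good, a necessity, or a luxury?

0.63 (necessity)

At Y = 21: Q = 465.2010.
dQ/dY = 23.306 − 0.45Y = 13.85600.
η = (dQ/dY)·(Y/Q) = 13.85600 × (21/465.2010) = 0.63.
0 < η < 1 ⇒ necessity.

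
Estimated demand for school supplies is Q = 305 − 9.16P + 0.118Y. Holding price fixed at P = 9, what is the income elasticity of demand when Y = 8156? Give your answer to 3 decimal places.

At P = 9, Y = 8156: Q = 1184.968.
Holding P constant, ∂Q/∂Y = 0.118.
η_Y = (∂Q/∂Y)·(Y/Q) = 0.118 × (8156/1184.968) = 0.812.

0.812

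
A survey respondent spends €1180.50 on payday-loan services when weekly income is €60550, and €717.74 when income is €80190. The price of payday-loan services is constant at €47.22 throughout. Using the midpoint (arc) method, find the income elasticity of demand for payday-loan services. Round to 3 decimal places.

-1.747

With a constant price, Q₁ = 1180.50/47.22 = 25.000 and Q₂ = 717.74/47.22 = 15.200 (equivalently, work directly with expenditure since P cancels).
Midpoint %ΔQ = (717.74 − 1180.50)/949.12 = -0.48757; midpoint %ΔI = (80190 − 60550)/70370 = 0.27910.
η = -0.48757 / 0.27910 = -1.747.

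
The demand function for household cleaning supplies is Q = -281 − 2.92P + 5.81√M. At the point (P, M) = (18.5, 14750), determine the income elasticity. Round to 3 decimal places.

At P = 18.5, M = 14750: Q = 370.602.
Holding P constant, ∂Q/∂M = 5.81/(2√M) = 0.0239194.
η_M = (∂Q/∂M)·(M/Q) = 0.0239194 × (14750/370.602) = 0.952.

0.952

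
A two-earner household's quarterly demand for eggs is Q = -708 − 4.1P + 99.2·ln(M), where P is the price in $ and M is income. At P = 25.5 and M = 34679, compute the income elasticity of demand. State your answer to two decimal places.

At P = 25.5, M = 34679: Q = 224.476.
Holding P constant, ∂Q/∂M = 99.2/M = 0.00286052.
η_M = (∂Q/∂M)·(M/Q) = 0.00286052 × (34679/224.476) = 0.44.

0.44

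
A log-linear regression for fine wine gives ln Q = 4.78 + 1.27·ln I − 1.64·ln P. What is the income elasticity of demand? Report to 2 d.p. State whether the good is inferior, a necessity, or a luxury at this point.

1.27 (luxury)

In a log-linear demand, the coefficient on ln I is the income elasticity.
So η = 1.27.
η > 1 ⇒ luxury.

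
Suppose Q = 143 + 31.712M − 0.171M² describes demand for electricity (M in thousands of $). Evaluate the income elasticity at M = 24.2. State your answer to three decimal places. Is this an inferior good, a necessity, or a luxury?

0.700 (necessity)

At M = 24.2: Q = 810.2860.
dQ/dM = 31.712 − 0.342M = 23.43560.
η = (dQ/dM)·(M/Q) = 23.43560 × (24.2/810.2860) = 0.700.
0 < η < 1 ⇒ necessity.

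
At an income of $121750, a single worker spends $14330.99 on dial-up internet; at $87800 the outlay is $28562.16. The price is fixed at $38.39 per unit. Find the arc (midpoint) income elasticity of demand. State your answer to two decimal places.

With a constant price, Q₁ = 14330.99/38.39 = 373.300 and Q₂ = 28562.16/38.39 = 744.000 (equivalently, work directly with expenditure since P cancels).
Midpoint %ΔQ = (28562.16 − 14330.99)/21446.58 = 0.66356; midpoint %ΔI = (87800 − 121750)/104775 = -0.32403.
η = 0.66356 / -0.32403 = -2.05.

-2.05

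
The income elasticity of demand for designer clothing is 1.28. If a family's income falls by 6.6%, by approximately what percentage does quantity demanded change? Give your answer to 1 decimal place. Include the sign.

-8.4%

%ΔQ ≈ η × %ΔI = 1.28 × (-6.6%) = -8.4%.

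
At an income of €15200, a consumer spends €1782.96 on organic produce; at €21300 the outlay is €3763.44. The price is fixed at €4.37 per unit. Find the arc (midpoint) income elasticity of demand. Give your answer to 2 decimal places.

With a constant price, Q₁ = 1782.96/4.37 = 408.000 and Q₂ = 3763.44/4.37 = 861.199 (equivalently, work directly with expenditure since P cancels).
Midpoint %ΔQ = (3763.44 − 1782.96)/2773.20 = 0.71415; midpoint %ΔI = (21300 − 15200)/18250 = 0.33425.
η = 0.71415 / 0.33425 = 2.14.

2.14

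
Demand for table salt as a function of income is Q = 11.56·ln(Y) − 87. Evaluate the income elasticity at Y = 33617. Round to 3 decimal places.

At Y = 33617: Q = 33.487.
dQ/dY = 11.56/Y = 0.000343874 at this income.
η = (dQ/dY)·(Y/Q) = 0.000343874 × (33617/33.487) = 0.345.

0.345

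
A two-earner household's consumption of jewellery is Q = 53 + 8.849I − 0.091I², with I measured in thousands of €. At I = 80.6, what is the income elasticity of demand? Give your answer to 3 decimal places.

At I = 80.6: Q = 175.0606.
dQ/dI = 8.849 − 0.182I = -5.82020.
η = (dQ/dI)·(I/Q) = -5.82020 × (80.6/175.0606) = -2.680.

-2.680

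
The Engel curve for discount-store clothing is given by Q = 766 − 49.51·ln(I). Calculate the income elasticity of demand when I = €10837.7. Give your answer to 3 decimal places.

-0.162

At I = 10837.7: Q = 306.013.
dQ/dI = -49.51/I = -0.00456831 at this income.
η = (dQ/dI)·(I/Q) = -0.00456831 × (10837.7/306.013) = -0.162.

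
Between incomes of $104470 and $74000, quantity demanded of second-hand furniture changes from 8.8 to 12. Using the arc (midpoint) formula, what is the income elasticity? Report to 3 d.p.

-0.901

ΔQ = 12 − 8.8 = 3.2; midpoint Q̄ = (8.8 + 12)/2 = 10.4.
ΔI = 74000 − 104470 = -30470; midpoint Ī = (104470 + 74000)/2 = 89235.
η = (ΔQ/Q̄) ÷ (ΔI/Ī) = (3.2/10.4) ÷ (-30470/89235) = -0.901.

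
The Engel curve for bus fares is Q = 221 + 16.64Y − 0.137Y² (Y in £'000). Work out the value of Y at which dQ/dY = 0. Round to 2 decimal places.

dQ/dY = 16.64 − 0.274Y.
The good is inferior where dQ/dY < 0. Setting dQ/dY = 0 gives Y = 16.64 / 0.274 = 60.73.

60.73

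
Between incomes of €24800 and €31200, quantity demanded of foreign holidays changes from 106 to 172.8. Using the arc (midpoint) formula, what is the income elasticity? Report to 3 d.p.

2.096

ΔQ = 172.8 − 106 = 66.8; midpoint Q̄ = (106 + 172.8)/2 = 139.4.
ΔI = 31200 − 24800 = 6400; midpoint Ī = (24800 + 31200)/2 = 28000.
η = (ΔQ/Q̄) ÷ (ΔI/Ī) = (66.8/139.4) ÷ (6400/28000) = 2.096.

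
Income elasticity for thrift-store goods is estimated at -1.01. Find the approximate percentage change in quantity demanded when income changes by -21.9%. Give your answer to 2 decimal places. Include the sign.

22.12%

%ΔQ ≈ η × %ΔI = -1.01 × (-21.9%) = 22.12%.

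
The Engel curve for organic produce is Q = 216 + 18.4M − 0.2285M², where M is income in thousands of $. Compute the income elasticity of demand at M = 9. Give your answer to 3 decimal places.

At M = 9: Q = 363.0915.
dQ/dM = 18.4 − 0.457M = 14.28700.
η = (dQ/dM)·(M/Q) = 14.28700 × (9/363.0915) = 0.354.

0.354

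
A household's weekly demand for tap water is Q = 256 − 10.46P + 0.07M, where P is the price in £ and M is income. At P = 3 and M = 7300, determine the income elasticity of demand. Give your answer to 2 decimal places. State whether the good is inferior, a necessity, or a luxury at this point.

At P = 3, M = 7300: Q = 735.620.
Holding P constant, ∂Q/∂M = 0.07.
η_M = (∂Q/∂M)·(M/Q) = 0.07 × (7300/735.620) = 0.69.
Since 0 < η < 1, this is a necessity.

0.69 (necessity)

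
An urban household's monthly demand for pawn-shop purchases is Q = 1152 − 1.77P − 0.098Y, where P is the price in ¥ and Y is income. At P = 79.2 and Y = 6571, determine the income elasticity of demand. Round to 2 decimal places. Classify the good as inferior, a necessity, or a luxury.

-1.75 (inferior good)

At P = 79.2, Y = 6571: Q = 367.858.
Holding P constant, ∂Q/∂Y = −0.098.
η_Y = (∂Q/∂Y)·(Y/Q) = -0.098 × (6571/367.858) = -1.75.
Since η < 0, this is an inferior good.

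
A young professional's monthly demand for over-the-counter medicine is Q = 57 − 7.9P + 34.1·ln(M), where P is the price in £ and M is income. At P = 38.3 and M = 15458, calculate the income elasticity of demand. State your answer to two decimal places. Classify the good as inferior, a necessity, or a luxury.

At P = 38.3, M = 15458: Q = 83.355.
Holding P constant, ∂Q/∂M = 34.1/M = 0.00220598.
η_M = (∂Q/∂M)·(M/Q) = 0.00220598 × (15458/83.355) = 0.41.
Since 0 < η < 1, this is a necessity.

0.41 (necessity)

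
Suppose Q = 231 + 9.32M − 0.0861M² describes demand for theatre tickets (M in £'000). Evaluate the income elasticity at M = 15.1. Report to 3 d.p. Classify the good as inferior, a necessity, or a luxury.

0.288 (necessity)

At M = 15.1: Q = 352.1003.
dQ/dM = 9.32 − 0.1722M = 6.71978.
η = (dQ/dM)·(M/Q) = 6.71978 × (15.1/352.1003) = 0.288.
0 < η < 1 ⇒ necessity.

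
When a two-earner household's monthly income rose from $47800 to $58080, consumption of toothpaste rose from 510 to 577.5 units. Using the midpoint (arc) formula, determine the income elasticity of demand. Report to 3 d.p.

0.639

ΔQ = 577.5 − 510 = 67.5; midpoint Q̄ = (510 + 577.5)/2 = 543.75.
ΔI = 58080 − 47800 = 10280; midpoint Ī = (47800 + 58080)/2 = 52940.
η = (ΔQ/Q̄) ÷ (ΔI/Ī) = (67.5/543.75) ÷ (10280/52940) = 0.639.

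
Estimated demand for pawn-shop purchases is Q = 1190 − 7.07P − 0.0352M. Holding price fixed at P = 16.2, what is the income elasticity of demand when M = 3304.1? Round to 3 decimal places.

-0.121

At P = 16.2, M = 3304.1: Q = 959.162.
Holding P constant, ∂Q/∂M = −0.0352.
η_M = (∂Q/∂M)·(M/Q) = -0.0352 × (3304.1/959.162) = -0.121.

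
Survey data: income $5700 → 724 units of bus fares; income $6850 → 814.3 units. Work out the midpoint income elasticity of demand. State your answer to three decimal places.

0.641

ΔQ = 814.3 − 724 = 90.3; midpoint Q̄ = (724 + 814.3)/2 = 769.15.
ΔI = 6850 − 5700 = 1150; midpoint Ī = (5700 + 6850)/2 = 6275.
η = (ΔQ/Q̄) ÷ (ΔI/Ī) = (90.3/769.15) ÷ (1150/6275) = 0.641.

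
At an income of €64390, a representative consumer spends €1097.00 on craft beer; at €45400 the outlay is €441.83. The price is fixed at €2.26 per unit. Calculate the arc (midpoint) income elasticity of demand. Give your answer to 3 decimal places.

2.462

With a constant price, Q₁ = 1097.00/2.26 = 485.398 and Q₂ = 441.83/2.26 = 195.500 (equivalently, work directly with expenditure since P cancels).
Midpoint %ΔQ = (441.83 − 1097.00)/769.42 = -0.85152; midpoint %ΔI = (45400 − 64390)/54895 = -0.34593.
η = -0.85152 / -0.34593 = 2.462.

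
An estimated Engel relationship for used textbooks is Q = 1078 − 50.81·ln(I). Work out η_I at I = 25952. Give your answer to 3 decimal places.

-0.090

At I = 25952: Q = 561.567.
dQ/dI = -50.81/I = -0.00195785 at this income.
η = (dQ/dI)·(I/Q) = -0.00195785 × (25952/561.567) = -0.090.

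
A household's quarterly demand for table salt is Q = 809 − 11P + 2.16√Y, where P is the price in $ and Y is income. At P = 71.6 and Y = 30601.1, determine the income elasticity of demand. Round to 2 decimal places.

0.47

At P = 71.6, Y = 30601.1: Q = 399.252.
Holding P constant, ∂Q/∂Y = 2.16/(2√Y) = 0.00617384.
η_Y = (∂Q/∂Y)·(Y/Q) = 0.00617384 × (30601.1/399.252) = 0.47.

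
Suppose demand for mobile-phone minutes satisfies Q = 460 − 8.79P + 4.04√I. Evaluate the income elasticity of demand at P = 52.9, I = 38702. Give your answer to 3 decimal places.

At P = 52.9, I = 38702: Q = 789.791.
Holding P constant, ∂Q/∂I = 4.04/(2√I) = 0.010268.
η_I = (∂Q/∂I)·(I/Q) = 0.010268 × (38702/789.791) = 0.503.

0.503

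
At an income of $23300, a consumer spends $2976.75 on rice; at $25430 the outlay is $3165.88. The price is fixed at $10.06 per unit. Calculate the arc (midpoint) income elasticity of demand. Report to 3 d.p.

With a constant price, Q₁ = 2976.75/10.06 = 295.900 and Q₂ = 3165.88/10.06 = 314.700 (equivalently, work directly with expenditure since P cancels).
Midpoint %ΔQ = (3165.88 − 2976.75)/3071.32 = 0.06158; midpoint %ΔI = (25430 − 23300)/24365 = 0.08742.
η = 0.06158 / 0.08742 = 0.704.

0.704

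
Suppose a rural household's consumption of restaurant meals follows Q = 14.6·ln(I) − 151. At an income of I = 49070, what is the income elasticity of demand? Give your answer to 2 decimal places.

At I = 49070: Q = 6.695.
dQ/dI = 14.6/I = 0.000297534 at this income.
η = (dQ/dI)·(I/Q) = 0.000297534 × (49070/6.695) = 2.18.

2.18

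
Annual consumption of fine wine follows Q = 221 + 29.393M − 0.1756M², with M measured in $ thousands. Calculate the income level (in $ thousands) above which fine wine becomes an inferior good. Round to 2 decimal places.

dQ/dM = 29.393 − 0.3512M.
The good is inferior where dQ/dM < 0. Setting dQ/dM = 0 gives M = 29.393 / 0.3512 = 83.69.

83.69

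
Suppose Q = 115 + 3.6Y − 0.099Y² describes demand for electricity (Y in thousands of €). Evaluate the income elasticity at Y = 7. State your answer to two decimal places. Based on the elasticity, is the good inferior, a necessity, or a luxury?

0.11 (necessity)

At Y = 7: Q = 135.3490.
dQ/dY = 3.6 − 0.198Y = 2.21400.
η = (dQ/dY)·(Y/Q) = 2.21400 × (7/135.3490) = 0.11.
0 < η < 1 ⇒ necessity.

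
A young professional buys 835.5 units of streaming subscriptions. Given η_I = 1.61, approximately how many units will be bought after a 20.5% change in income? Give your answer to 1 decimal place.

1111.3

%ΔQ ≈ η × %ΔI = 1.61 × 20.5% = 33.005%.
New Q ≈ 835.5 × (1 + 0.33005) = 1111.3.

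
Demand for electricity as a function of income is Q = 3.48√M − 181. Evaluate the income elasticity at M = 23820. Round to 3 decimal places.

At M = 23820: Q = 356.094.
dQ/dM = 3.48/(2√M) = 0.011274 at this income.
η = (dQ/dM)·(M/Q) = 0.011274 × (23820/356.094) = 0.754.

0.754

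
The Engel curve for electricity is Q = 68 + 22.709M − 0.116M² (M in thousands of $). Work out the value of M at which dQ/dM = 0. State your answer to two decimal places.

dQ/dM = 22.709 − 0.232M.
The good is inferior where dQ/dM < 0. Setting dQ/dM = 0 gives M = 22.709 / 0.232 = 97.88.

97.88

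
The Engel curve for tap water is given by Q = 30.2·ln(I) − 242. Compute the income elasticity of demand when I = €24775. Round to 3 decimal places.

0.475

At I = 24775: Q = 63.551.
dQ/dI = 30.2/I = 0.00121897 at this income.
η = (dQ/dI)·(I/Q) = 0.00121897 × (24775/63.551) = 0.475.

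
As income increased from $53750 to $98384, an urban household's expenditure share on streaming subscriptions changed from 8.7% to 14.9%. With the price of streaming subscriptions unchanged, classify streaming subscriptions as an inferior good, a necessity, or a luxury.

The budget share rises as income rises, so η > 1.

luxury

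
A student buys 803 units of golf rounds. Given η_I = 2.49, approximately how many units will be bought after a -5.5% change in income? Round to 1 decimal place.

%ΔQ ≈ η × %ΔI = 2.49 × (-5.5%) = -13.695%.
New Q ≈ 803 × (1 − 0.13695) = 693.0.

693.0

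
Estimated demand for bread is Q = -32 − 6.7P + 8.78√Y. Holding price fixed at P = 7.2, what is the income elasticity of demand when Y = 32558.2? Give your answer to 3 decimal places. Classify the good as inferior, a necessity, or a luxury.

0.527 (necessity)

At P = 7.2, Y = 32558.2: Q = 1504.014.
Holding P constant, ∂Q/∂Y = 8.78/(2√Y) = 0.0243296.
η_Y = (∂Q/∂Y)·(Y/Q) = 0.0243296 × (32558.2/1504.014) = 0.527.
Since 0 < η < 1, this is a necessity.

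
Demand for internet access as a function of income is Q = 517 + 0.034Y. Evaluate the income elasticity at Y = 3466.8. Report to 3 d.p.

0.186

At Y = 3466.8: Q = 634.871.
dQ/dY = 0.034.
η = (dQ/dY)·(Y/Q) = 0.034 × (3466.8/634.871) = 0.186.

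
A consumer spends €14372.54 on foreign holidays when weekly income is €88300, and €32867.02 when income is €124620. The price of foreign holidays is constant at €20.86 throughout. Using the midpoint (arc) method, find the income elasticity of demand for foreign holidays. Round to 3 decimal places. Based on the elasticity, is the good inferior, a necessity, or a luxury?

With a constant price, Q₁ = 14372.54/20.86 = 689.000 and Q₂ = 32867.02/20.86 = 1575.600 (equivalently, work directly with expenditure since P cancels).
Midpoint %ΔQ = (32867.02 − 14372.54)/23619.78 = 0.78301; midpoint %ΔI = (124620 − 88300)/106460 = 0.34116.
η = 0.78301 / 0.34116 = 2.295.
η > 1 ⇒ luxury.

2.295 (luxury)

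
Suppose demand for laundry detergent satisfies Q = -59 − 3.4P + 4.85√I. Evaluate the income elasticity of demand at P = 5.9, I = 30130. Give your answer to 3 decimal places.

0.552

At P = 5.9, I = 30130: Q = 762.803.
Holding P constant, ∂Q/∂I = 4.85/(2√I) = 0.0139705.
η_I = (∂Q/∂I)·(I/Q) = 0.0139705 × (30130/762.803) = 0.552.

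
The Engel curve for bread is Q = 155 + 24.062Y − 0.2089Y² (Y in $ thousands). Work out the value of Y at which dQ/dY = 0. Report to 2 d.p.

57.59

dQ/dY = 24.062 − 0.4178Y.
The good is inferior where dQ/dY < 0. Setting dQ/dY = 0 gives Y = 24.062 / 0.4178 = 57.59.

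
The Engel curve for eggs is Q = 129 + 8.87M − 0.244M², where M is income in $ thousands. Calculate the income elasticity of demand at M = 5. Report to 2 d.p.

At M = 5: Q = 167.2500.
dQ/dM = 8.87 − 0.488M = 6.43000.
η = (dQ/dM)·(M/Q) = 6.43000 × (5/167.2500) = 0.19.

0.19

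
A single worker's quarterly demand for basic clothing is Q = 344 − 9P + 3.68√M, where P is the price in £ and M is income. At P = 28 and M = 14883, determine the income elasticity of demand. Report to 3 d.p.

At P = 28, M = 14883: Q = 540.945.
Holding P constant, ∂Q/∂M = 3.68/(2√M) = 0.0150825.
η_M = (∂Q/∂M)·(M/Q) = 0.0150825 × (14883/540.945) = 0.415.

0.415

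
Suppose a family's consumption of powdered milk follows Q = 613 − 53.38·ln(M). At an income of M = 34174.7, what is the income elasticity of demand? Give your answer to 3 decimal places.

At M = 34174.7: Q = 55.753.
dQ/dM = -53.38/M = -0.00156197 at this income.
η = (dQ/dM)·(M/Q) = -0.00156197 × (34174.7/55.753) = -0.957.

-0.957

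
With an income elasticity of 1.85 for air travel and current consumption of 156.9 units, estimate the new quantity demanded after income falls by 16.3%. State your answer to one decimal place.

%ΔQ ≈ η × %ΔI = 1.85 × (-16.3%) = -30.155%.
New Q ≈ 156.9 × (1 − 0.30155) = 109.6.

109.6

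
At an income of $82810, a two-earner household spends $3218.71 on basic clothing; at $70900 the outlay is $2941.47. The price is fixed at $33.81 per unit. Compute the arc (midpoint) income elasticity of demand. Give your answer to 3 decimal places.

0.581

With a constant price, Q₁ = 3218.71/33.81 = 95.200 and Q₂ = 2941.47/33.81 = 87.000 (equivalently, work directly with expenditure since P cancels).
Midpoint %ΔQ = (2941.47 − 3218.71)/3080.09 = -0.09001; midpoint %ΔI = (70900 − 82810)/76855 = -0.15497.
η = -0.09001 / -0.15497 = 0.581.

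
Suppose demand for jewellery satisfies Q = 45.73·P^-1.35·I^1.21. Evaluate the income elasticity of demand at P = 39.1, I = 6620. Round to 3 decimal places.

1.210

For a multiplicative demand Q = A·P^α·I^β, the income elasticity is β everywhere.
Here β = 1.21, so η = 1.210.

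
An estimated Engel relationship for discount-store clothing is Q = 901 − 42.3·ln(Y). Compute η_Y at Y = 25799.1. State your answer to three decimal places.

At Y = 25799.1: Q = 471.313.
dQ/dY = -42.3/Y = -0.00163959 at this income.
η = (dQ/dY)·(Y/Q) = -0.00163959 × (25799.1/471.313) = -0.090.

-0.090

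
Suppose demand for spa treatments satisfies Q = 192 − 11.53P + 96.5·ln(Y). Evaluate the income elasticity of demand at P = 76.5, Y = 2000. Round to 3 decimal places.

2.221

At P = 76.5, Y = 2000: Q = 43.442.
Holding P constant, ∂Q/∂Y = 96.5/Y = 0.04825.
η_Y = (∂Q/∂Y)·(Y/Q) = 0.04825 × (2000/43.442) = 2.221.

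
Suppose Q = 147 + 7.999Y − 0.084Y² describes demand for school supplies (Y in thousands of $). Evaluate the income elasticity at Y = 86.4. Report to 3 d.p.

At Y = 86.4: Q = 211.0570.
dQ/dY = 7.999 − 0.168Y = -6.51620.
η = (dQ/dY)·(Y/Q) = -6.51620 × (86.4/211.0570) = -2.668.

-2.668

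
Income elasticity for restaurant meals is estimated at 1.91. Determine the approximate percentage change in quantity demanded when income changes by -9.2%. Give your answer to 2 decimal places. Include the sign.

-17.57%

%ΔQ ≈ η × %ΔI = 1.91 × (-9.2%) = -17.57%.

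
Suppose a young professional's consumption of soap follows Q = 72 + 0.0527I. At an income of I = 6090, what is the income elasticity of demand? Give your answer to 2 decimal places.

At I = 6090: Q = 392.943.
dQ/dI = 0.0527.
η = (dQ/dI)·(I/Q) = 0.0527 × (6090/392.943) = 0.82.

0.82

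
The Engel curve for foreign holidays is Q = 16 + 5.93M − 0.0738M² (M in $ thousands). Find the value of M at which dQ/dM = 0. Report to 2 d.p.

40.18

dQ/dM = 5.93 − 0.1476M.
The good is inferior where dQ/dM < 0. Setting dQ/dM = 0 gives M = 5.93 / 0.1476 = 40.18.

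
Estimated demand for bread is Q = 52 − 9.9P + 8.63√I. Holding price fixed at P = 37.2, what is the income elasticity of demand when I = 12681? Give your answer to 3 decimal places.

0.741

At P = 37.2, I = 12681: Q = 655.544.
Holding P constant, ∂Q/∂I = 8.63/(2√I) = 0.0383181.
η_I = (∂Q/∂I)·(I/Q) = 0.0383181 × (12681/655.544) = 0.741.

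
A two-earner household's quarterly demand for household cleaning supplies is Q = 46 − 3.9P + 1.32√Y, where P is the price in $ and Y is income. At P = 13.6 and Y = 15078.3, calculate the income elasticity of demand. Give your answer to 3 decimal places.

0.523

At P = 13.6, Y = 15078.3: Q = 155.048.
Holding P constant, ∂Q/∂Y = 1.32/(2√Y) = 0.00537487.
η_Y = (∂Q/∂Y)·(Y/Q) = 0.00537487 × (15078.3/155.048) = 0.523.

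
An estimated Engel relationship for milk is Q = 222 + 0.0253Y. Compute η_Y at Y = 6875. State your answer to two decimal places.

At Y = 6875: Q = 395.938.
dQ/dY = 0.0253.
η = (dQ/dY)·(Y/Q) = 0.0253 × (6875/395.938) = 0.44.

0.44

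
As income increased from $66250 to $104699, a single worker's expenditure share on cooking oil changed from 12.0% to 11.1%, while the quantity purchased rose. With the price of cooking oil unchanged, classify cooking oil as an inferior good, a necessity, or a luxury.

Quantity rises but the budget share falls as income rises, so 0 < η < 1.

necessity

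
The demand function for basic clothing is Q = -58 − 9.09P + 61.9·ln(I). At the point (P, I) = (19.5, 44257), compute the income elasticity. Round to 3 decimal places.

0.145

At P = 19.5, I = 44257: Q = 426.937.
Holding P constant, ∂Q/∂I = 61.9/I = 0.00139865.
η_I = (∂Q/∂I)·(I/Q) = 0.00139865 × (44257/426.937) = 0.145.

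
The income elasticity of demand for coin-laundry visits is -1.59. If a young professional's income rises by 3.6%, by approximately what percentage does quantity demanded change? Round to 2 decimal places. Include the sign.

%ΔQ ≈ η × %ΔI = -1.59 × 3.6% = -5.72%.

-5.72%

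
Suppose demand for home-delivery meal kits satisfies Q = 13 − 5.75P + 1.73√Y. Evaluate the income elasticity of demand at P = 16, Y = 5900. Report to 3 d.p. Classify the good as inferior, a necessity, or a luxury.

1.233 (luxury)

At P = 16, Y = 5900: Q = 53.884.
Holding P constant, ∂Q/∂Y = 1.73/(2√Y) = 0.0112613.
η_Y = (∂Q/∂Y)·(Y/Q) = 0.0112613 × (5900/53.884) = 1.233.
Since η > 1, this is a luxury.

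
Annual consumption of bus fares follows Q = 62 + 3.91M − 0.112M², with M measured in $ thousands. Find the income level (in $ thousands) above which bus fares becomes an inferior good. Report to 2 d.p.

17.46

dQ/dM = 3.91 − 0.224M.
The good is inferior where dQ/dM < 0. Setting dQ/dM = 0 gives M = 3.91 / 0.224 = 17.46.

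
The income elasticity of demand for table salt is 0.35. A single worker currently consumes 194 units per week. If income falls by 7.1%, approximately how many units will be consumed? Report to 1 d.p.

189.2

%ΔQ ≈ η × %ΔI = 0.35 × (-7.1%) = -2.485%.
New Q ≈ 194 × (1 − 0.02485) = 189.2.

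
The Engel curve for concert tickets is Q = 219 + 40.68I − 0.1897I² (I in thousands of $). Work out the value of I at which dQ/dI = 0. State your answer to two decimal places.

107.22

dQ/dI = 40.68 − 0.3794I.
The good is inferior where dQ/dI < 0. Setting dQ/dI = 0 gives I = 40.68 / 0.3794 = 107.22.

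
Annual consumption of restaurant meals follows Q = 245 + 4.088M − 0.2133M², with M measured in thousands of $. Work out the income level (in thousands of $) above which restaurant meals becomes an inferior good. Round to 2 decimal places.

dQ/dM = 4.088 − 0.4266M.
The good is inferior where dQ/dM < 0. Setting dQ/dM = 0 gives M = 4.088 / 0.4266 = 9.58.

9.58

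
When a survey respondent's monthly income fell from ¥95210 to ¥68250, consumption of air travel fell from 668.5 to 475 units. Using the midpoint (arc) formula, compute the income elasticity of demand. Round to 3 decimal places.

1.026

ΔQ = 475 − 668.5 = -193.5; midpoint Q̄ = (668.5 + 475)/2 = 571.75.
ΔI = 68250 − 95210 = -26960; midpoint Ī = (95210 + 68250)/2 = 81730.
η = (ΔQ/Q̄) ÷ (ΔI/Ī) = (-193.5/571.75) ÷ (-26960/81730) = 1.026.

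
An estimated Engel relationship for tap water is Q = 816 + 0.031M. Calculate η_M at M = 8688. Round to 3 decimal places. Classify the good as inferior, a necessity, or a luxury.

At M = 8688: Q = 1085.328.
dQ/dM = 0.031.
η = (dQ/dM)·(M/Q) = 0.031 × (8688/1085.328) = 0.248.
Since 0 < η < 1, the good is a necessity.

0.248 (necessity)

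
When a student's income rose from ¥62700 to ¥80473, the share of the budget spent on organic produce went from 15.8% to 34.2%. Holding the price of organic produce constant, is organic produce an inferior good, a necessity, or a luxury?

The budget share rises as income rises, so η > 1.

luxury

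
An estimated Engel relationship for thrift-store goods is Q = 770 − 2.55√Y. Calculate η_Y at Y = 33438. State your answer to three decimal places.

-0.768

At Y = 33438: Q = 303.705.
dQ/dY = -2.55/(2√Y) = -0.00697252 at this income.
η = (dQ/dY)·(Y/Q) = -0.00697252 × (33438/303.705) = -0.768.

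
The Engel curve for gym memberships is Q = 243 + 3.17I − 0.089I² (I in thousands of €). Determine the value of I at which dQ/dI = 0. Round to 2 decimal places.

dQ/dI = 3.17 − 0.178I.
The good is inferior where dQ/dI < 0. Setting dQ/dI = 0 gives I = 3.17 / 0.178 = 17.81.

17.81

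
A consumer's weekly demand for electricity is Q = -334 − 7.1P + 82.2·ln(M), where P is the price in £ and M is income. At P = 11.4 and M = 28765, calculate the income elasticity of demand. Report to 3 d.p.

0.192

At P = 11.4, M = 28765: Q = 429.000.
Holding P constant, ∂Q/∂M = 82.2/M = 0.00285764.
η_M = (∂Q/∂M)·(M/Q) = 0.00285764 × (28765/429.000) = 0.192.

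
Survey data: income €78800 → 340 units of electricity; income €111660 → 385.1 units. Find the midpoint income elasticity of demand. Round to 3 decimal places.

ΔQ = 385.1 − 340 = 45.1; midpoint Q̄ = (340 + 385.1)/2 = 362.55.
ΔI = 111660 − 78800 = 32860; midpoint Ī = (78800 + 111660)/2 = 95230.
η = (ΔQ/Q̄) ÷ (ΔI/Ī) = (45.1/362.55) ÷ (32860/95230) = 0.361.

0.361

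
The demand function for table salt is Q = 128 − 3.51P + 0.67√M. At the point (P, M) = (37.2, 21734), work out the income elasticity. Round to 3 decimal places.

0.513

At P = 37.2, M = 21734: Q = 96.202.
Holding P constant, ∂Q/∂M = 0.67/(2√M) = 0.00227235.
η_M = (∂Q/∂M)·(M/Q) = 0.00227235 × (21734/96.202) = 0.513.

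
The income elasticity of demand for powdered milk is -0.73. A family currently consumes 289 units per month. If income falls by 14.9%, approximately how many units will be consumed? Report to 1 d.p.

%ΔQ ≈ η × %ΔI = -0.73 × (-14.9%) = 10.877%.
New Q ≈ 289 × (1 + 0.10877) = 320.4.

320.4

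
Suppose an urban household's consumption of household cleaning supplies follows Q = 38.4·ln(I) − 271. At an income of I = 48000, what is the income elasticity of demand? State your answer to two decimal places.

0.27

At I = 48000: Q = 142.912.
dQ/dI = 38.4/I = 0.0008 at this income.
η = (dQ/dI)·(I/Q) = 0.0008 × (48000/142.912) = 0.27.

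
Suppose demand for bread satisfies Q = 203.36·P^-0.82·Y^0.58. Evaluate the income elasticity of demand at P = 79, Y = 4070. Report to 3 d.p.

For a multiplicative demand Q = A·P^α·Y^β, the income elasticity is β everywhere.
Here β = 0.58, so η = 0.580.

0.580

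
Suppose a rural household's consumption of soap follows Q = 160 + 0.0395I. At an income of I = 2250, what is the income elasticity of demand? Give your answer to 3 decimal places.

At I = 2250: Q = 248.875.
dQ/dI = 0.0395.
η = (dQ/dI)·(I/Q) = 0.0395 × (2250/248.875) = 0.357.

0.357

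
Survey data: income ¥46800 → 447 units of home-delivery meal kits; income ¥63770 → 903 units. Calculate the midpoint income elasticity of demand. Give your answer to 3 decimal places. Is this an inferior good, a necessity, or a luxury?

2.201 (luxury)

ΔQ = 903 − 447 = 456; midpoint Q̄ = (447 + 903)/2 = 675.
ΔI = 63770 − 46800 = 16970; midpoint Ī = (46800 + 63770)/2 = 55285.
η = (ΔQ/Q̄) ÷ (ΔI/Ī) = (456/675) ÷ (16970/55285) = 2.201.
η > 1 ⇒ luxury.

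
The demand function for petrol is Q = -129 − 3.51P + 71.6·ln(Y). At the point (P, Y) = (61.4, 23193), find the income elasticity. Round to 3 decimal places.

0.191

At P = 61.4, Y = 23193: Q = 375.181.
Holding P constant, ∂Q/∂Y = 71.6/Y = 0.00308714.
η_Y = (∂Q/∂Y)·(Y/Q) = 0.00308714 × (23193/375.181) = 0.191.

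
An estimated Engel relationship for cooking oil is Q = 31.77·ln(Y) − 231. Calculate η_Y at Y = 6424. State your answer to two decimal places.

At Y = 6424: Q = 47.553.
dQ/dY = 31.77/Y = 0.00494552 at this income.
η = (dQ/dY)·(Y/Q) = 0.00494552 × (6424/47.553) = 0.67.

0.67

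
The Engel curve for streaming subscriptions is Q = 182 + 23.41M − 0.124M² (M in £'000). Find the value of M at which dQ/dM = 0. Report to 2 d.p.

94.40

dQ/dM = 23.41 − 0.248M.
The good is inferior where dQ/dM < 0. Setting dQ/dM = 0 gives M = 23.41 / 0.248 = 94.40.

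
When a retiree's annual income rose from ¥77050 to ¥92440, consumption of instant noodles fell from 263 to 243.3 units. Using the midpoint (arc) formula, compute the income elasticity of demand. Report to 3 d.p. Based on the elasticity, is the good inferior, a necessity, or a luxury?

-0.429 (inferior good)

ΔQ = 243.3 − 263 = -19.7; midpoint Q̄ = (263 + 243.3)/2 = 253.15.
ΔI = 92440 − 77050 = 15390; midpoint Ī = (77050 + 92440)/2 = 84745.
η = (ΔQ/Q̄) ÷ (ΔI/Ī) = (-19.7/253.15) ÷ (15390/84745) = -0.429.
η < 0 ⇒ inferior good.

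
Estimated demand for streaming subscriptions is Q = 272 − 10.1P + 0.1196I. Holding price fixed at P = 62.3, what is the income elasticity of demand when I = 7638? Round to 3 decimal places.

At P = 62.3, I = 7638: Q = 556.275.
Holding P constant, ∂Q/∂I = 0.1196.
η_I = (∂Q/∂I)·(I/Q) = 0.1196 × (7638/556.275) = 1.642.

1.642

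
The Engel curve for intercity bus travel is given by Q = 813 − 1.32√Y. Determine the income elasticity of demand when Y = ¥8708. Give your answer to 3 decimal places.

-0.089

At Y = 8708: Q = 689.822.
dQ/dY = -1.32/(2√Y) = -0.00707269 at this income.
η = (dQ/dY)·(Y/Q) = -0.00707269 × (8708/689.822) = -0.089.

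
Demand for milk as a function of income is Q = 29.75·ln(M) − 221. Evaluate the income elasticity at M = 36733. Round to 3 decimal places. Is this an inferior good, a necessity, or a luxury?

0.324 (necessity)

At M = 36733: Q = 91.715.
dQ/dM = 29.75/M = 0.000809898 at this income.
η = (dQ/dM)·(M/Q) = 0.000809898 × (36733/91.715) = 0.324.
Since 0 < η < 1, the good is a necessity.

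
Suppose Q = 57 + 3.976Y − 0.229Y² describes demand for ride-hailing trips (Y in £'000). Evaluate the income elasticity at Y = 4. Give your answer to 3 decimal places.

0.124

At Y = 4: Q = 69.2400.
dQ/dY = 3.976 − 0.458Y = 2.14400.
η = (dQ/dY)·(Y/Q) = 2.14400 × (4/69.2400) = 0.124.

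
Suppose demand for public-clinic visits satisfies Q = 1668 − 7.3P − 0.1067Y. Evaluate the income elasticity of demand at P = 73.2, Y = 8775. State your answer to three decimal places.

-4.744

At P = 73.2, Y = 8775: Q = 197.347.
Holding P constant, ∂Q/∂Y = −0.1067.
η_Y = (∂Q/∂Y)·(Y/Q) = -0.1067 × (8775/197.347) = -4.744.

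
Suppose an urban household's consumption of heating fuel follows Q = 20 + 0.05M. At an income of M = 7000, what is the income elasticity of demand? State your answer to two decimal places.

0.95

At M = 7000: Q = 370.000.
dQ/dM = 0.05.
η = (dQ/dM)·(M/Q) = 0.05 × (7000/370.000) = 0.95.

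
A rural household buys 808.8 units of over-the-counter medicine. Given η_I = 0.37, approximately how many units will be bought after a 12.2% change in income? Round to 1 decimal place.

845.3

%ΔQ ≈ η × %ΔI = 0.37 × 12.2% = 4.514%.
New Q ≈ 808.8 × (1 + 0.04514) = 845.3.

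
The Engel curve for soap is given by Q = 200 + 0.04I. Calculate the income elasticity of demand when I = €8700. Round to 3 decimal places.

0.635

At I = 8700: Q = 548.000.
dQ/dI = 0.04.
η = (dQ/dI)·(I/Q) = 0.04 × (8700/548.000) = 0.635.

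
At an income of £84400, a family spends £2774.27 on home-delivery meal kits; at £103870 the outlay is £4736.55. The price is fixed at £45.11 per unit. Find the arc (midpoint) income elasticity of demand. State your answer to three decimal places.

2.526

With a constant price, Q₁ = 2774.27/45.11 = 61.500 and Q₂ = 4736.55/45.11 = 105.000 (equivalently, work directly with expenditure since P cancels).
Midpoint %ΔQ = (4736.55 − 2774.27)/3755.41 = 0.52252; midpoint %ΔI = (103870 − 84400)/94135 = 0.20683.
η = 0.52252 / 0.20683 = 2.526.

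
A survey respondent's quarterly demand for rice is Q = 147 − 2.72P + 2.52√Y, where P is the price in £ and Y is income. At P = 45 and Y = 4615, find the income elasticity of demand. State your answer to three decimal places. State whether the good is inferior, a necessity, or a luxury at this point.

0.437 (necessity)

At P = 45, Y = 4615: Q = 195.793.
Holding P constant, ∂Q/∂Y = 2.52/(2√Y) = 0.0185475.
η_Y = (∂Q/∂Y)·(Y/Q) = 0.0185475 × (4615/195.793) = 0.437.
Since 0 < η < 1, this is a necessity.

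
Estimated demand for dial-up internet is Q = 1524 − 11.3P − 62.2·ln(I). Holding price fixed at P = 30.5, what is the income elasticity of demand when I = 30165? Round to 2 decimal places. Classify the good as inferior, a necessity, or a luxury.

At P = 30.5, I = 30165: Q = 537.792.
Holding P constant, ∂Q/∂I = -62.2/I = -0.00206199.
η_I = (∂Q/∂I)·(I/Q) = -0.00206199 × (30165/537.792) = -0.12.
Since η < 0, this is an inferior good.

-0.12 (inferior good)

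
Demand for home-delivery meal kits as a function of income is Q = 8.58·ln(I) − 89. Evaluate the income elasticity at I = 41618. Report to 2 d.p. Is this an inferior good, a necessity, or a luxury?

3.80 (luxury)

At I = 41618: Q = 2.259.
dQ/dI = 8.58/I = 0.000206161 at this income.
η = (dQ/dI)·(I/Q) = 0.000206161 × (41618/2.259) = 3.80.
Since η > 1, the good is a luxury.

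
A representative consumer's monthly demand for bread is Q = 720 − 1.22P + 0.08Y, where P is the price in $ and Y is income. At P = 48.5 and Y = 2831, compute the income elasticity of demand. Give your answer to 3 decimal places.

0.255

At P = 48.5, Y = 2831: Q = 887.310.
Holding P constant, ∂Q/∂Y = 0.08.
η_Y = (∂Q/∂Y)·(Y/Q) = 0.08 × (2831/887.310) = 0.255.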